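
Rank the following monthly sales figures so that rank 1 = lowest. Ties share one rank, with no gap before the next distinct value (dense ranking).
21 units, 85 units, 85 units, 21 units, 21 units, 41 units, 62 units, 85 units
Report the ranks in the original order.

1, 4, 4, 1, 1, 2, 3, 4

Sorted (ascending): 21, 21, 21, 41, 62, 85, 85, 85
The 3 values of 21 share dense rank 1.
The 3 values of 85 share dense rank 4.
Remaining distinct values take the next consecutive integers.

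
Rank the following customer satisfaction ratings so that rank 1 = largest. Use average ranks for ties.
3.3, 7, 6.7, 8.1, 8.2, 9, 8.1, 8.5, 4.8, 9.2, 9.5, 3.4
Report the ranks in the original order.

12, 8, 9, 6.5, 5, 3, 6.5, 4, 10, 2, 1, 11

Sorted (descending): 9.5, 9.2, 9, 8.5, 8.2, 8.1, 8.1, 7, 6.7, 4.8, 3.4, 3.3
The 2 values of 8.1 occupy positions 6–7 → average rank (6+7)/2 = 6.5.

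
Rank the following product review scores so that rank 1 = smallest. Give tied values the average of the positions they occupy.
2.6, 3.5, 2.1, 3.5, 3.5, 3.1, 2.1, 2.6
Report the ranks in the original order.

3.5, 7, 1.5, 7, 7, 5, 1.5, 3.5

Sorted (ascending): 2.1, 2.1, 2.6, 2.6, 3.1, 3.5, 3.5, 3.5
The 2 values of 2.1 occupy positions 1–2 → average rank (1+2)/2 = 1.5.
The 2 values of 2.6 occupy positions 3–4 → average rank (3+4)/2 = 3.5.
The 3 values of 3.5 occupy positions 6–8 → average rank 7.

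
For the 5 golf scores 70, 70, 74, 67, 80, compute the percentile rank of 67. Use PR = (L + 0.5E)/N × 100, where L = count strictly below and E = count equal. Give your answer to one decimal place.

N = 5.
Strictly below 67: 0. Equal to 67: 1.
PR = (0 + 0.5·1)/5 × 100 = 10.0

10.0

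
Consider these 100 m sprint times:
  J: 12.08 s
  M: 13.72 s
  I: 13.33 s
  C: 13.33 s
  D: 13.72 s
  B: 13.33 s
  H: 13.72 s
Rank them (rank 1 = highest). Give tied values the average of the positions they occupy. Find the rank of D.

Sorted (descending): 13.72, 13.72, 13.72, 13.33, 13.33, 13.33, 12.08
The 3 values of 13.72 occupy positions 1–3 → average rank 2.
The 3 values of 13.33 occupy positions 4–6 → average rank 5.
D has value 13.72 s → rank 2.

2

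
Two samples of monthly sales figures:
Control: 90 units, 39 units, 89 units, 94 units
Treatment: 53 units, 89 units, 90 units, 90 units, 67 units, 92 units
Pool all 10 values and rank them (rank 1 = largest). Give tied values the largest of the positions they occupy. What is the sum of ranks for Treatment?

36

Sorted (descending): 94, 92, 90, 90, 90, 89, 89, 67, 53, 39
The 3 values of 90 occupy positions 3–5 → each gets rank 5.
The 2 values of 89 occupy positions 6–7 → each gets rank 7.
Treatment values → pooled ranks: 53→9, 89→7, 90→5, 90→5, 67→8, 92→2
Rank sum = 9 + 7 + 5 + 5 + 8 + 2 = 36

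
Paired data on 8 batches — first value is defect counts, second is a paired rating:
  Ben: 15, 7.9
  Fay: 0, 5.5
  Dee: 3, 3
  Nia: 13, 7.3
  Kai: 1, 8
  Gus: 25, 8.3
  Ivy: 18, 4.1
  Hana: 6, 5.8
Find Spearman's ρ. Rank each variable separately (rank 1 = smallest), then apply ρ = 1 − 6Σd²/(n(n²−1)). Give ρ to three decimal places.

Ranks of variable 1: 6, 1, 3, 5, 2, 8, 7, 4
Ranks of variable 2: 6, 3, 1, 5, 7, 8, 2, 4
d = r₁ − r₂: 0, -2, 2, 0, -5, 0, 5, 0
d²: 0, 4, 4, 0, 25, 0, 25, 0; Σd² = 58
ρ = 1 − 6·58/(8·63) = 1 − 348/504 = 0.310

0.310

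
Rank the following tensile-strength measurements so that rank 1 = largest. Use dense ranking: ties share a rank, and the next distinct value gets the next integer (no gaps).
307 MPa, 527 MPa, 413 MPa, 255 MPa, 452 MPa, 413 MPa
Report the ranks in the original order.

Sorted (descending): 527, 452, 413, 413, 307, 255
The 2 values of 413 share dense rank 3.
Remaining distinct values take the next consecutive integers.

4, 1, 3, 5, 2, 3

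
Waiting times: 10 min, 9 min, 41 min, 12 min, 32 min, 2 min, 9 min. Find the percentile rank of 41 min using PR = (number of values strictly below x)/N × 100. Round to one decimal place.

N = 7.
Strictly below 41: 6. Equal to 41: 1.
PR = 6/7 × 100 = 85.7

85.7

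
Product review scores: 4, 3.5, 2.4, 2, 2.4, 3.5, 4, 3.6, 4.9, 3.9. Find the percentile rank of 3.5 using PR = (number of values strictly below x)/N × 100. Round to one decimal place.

30.0

N = 10.
Strictly below 3.5: 3. Equal to 3.5: 2.
PR = 3/10 × 100 = 30.0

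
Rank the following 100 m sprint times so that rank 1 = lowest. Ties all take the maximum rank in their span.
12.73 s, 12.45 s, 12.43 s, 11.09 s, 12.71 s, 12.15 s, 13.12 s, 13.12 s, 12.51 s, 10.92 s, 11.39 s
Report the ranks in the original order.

Sorted (ascending): 10.92, 11.09, 11.39, 12.15, 12.43, 12.45, 12.51, 12.71, 12.73, 13.12, 13.12
The 2 values of 13.12 occupy positions 10–11 → each gets rank 11.

9, 6, 5, 2, 8, 4, 11, 11, 7, 1, 3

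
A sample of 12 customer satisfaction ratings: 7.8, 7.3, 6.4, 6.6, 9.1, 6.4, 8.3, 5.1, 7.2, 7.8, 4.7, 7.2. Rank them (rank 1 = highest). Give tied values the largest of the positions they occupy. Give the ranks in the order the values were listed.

Sorted (descending): 9.1, 8.3, 7.8, 7.8, 7.3, 7.2, 7.2, 6.6, 6.4, 6.4, 5.1, 4.7
The 2 values of 7.8 occupy positions 3–4 → each gets rank 4.
The 2 values of 7.2 occupy positions 6–7 → each gets rank 7.
The 2 values of 6.4 occupy positions 9–10 → each gets rank 10.

4, 5, 10, 8, 1, 10, 2, 11, 7, 4, 12, 7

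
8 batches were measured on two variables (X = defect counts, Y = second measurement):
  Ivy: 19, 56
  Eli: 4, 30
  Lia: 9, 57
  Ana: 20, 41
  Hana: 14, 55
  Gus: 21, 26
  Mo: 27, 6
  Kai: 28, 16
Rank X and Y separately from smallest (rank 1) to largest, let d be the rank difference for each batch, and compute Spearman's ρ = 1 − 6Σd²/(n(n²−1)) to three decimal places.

Ranks of variable 1: 4, 1, 2, 5, 3, 6, 7, 8
Ranks of variable 2: 7, 4, 8, 5, 6, 3, 1, 2
d = r₁ − r₂: -3, -3, -6, 0, -3, 3, 6, 6
d²: 9, 9, 36, 0, 9, 9, 36, 36; Σd² = 144
ρ = 1 − 6·144/(8·63) = 1 − 864/504 = -0.714

-0.714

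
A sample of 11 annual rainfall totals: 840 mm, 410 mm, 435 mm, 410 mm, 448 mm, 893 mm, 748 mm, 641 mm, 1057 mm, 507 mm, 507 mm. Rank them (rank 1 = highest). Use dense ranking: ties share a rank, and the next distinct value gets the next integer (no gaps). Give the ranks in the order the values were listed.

Sorted (descending): 1057, 893, 840, 748, 641, 507, 507, 448, 435, 410, 410
The 2 values of 507 share dense rank 6.
The 2 values of 410 share dense rank 9.
Remaining distinct values take the next consecutive integers.

3, 9, 8, 9, 7, 2, 4, 5, 1, 6, 6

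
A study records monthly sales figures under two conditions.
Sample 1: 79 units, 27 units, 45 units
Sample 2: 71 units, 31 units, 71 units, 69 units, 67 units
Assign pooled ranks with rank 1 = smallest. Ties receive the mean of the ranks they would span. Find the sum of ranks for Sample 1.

12

Sorted (ascending): 27, 31, 45, 67, 69, 71, 71, 79
The 2 values of 71 occupy positions 6–7 → average rank (6+7)/2 = 6.5.
Sample 1 values → pooled ranks: 79→8, 27→1, 45→3
Rank sum = 8 + 1 + 3 = 12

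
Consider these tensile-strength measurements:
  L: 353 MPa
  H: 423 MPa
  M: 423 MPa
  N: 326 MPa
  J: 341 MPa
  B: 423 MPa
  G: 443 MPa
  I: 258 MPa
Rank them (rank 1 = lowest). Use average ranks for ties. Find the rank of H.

Sorted (ascending): 258, 326, 341, 353, 423, 423, 423, 443
The 3 values of 423 occupy positions 5–7 → average rank 6.
H has value 423 MPa → rank 6.

6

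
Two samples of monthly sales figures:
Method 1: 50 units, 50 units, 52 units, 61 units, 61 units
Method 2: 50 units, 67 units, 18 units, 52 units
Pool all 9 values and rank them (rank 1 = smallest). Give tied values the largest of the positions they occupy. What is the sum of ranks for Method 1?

Sorted (ascending): 18, 50, 50, 50, 52, 52, 61, 61, 67
The 3 values of 50 occupy positions 2–4 → each gets rank 4.
The 2 values of 52 occupy positions 5–6 → each gets rank 6.
The 2 values of 61 occupy positions 7–8 → each gets rank 8.
Method 1 values → pooled ranks: 50→4, 50→4, 52→6, 61→8, 61→8
Rank sum = 4 + 4 + 6 + 8 + 8 = 30

30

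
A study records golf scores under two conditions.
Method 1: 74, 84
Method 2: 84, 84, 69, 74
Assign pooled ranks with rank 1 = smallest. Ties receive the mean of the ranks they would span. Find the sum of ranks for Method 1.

Sorted (ascending): 69, 74, 74, 84, 84, 84
The 2 values of 74 occupy positions 2–3 → average rank (2+3)/2 = 2.5.
The 3 values of 84 occupy positions 4–6 → average rank 5.
Method 1 values → pooled ranks: 74→2.5, 84→5
Rank sum = 2.5 + 5 = 7.5

7.5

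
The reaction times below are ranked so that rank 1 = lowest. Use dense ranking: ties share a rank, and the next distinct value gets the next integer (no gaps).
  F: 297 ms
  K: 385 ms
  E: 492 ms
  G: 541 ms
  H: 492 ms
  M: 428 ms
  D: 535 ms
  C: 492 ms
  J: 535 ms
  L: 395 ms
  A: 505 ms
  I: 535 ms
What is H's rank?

5

Sorted (ascending): 297, 385, 395, 428, 492, 492, 492, 505, 535, 535, 535, 541
The 3 values of 492 share dense rank 5.
The 3 values of 535 share dense rank 7.
Remaining distinct values take the next consecutive integers.
H has value 492 ms → rank 5.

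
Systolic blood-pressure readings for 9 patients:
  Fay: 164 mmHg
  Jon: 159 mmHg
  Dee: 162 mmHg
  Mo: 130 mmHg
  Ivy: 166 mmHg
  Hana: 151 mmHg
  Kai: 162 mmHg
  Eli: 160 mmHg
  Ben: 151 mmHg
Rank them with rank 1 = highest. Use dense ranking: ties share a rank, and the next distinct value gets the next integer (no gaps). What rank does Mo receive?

Sorted (descending): 166, 164, 162, 162, 160, 159, 151, 151, 130
The 2 values of 162 share dense rank 3.
The 2 values of 151 share dense rank 6.
Remaining distinct values take the next consecutive integers.
Mo has value 130 mmHg → rank 7.

7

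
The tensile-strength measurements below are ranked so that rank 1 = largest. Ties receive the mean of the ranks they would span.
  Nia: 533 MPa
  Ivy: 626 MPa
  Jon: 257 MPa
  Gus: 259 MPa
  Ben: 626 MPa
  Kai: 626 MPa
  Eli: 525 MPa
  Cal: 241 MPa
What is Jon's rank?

7

Sorted (descending): 626, 626, 626, 533, 525, 259, 257, 241
The 3 values of 626 occupy positions 1–3 → average rank 2.
Jon has value 257 MPa → rank 7.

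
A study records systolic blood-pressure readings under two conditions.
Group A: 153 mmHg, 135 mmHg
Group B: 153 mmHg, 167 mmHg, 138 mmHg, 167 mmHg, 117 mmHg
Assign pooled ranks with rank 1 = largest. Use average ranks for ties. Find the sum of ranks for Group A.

9.5

Sorted (descending): 167, 167, 153, 153, 138, 135, 117
The 2 values of 167 occupy positions 1–2 → average rank (1+2)/2 = 1.5.
The 2 values of 153 occupy positions 3–4 → average rank (3+4)/2 = 3.5.
Group A values → pooled ranks: 153→3.5, 135→6
Rank sum = 3.5 + 6 = 9.5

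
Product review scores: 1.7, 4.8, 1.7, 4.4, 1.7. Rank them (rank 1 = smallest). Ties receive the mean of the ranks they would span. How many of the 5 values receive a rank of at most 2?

3

Sorted (ascending): 1.7, 1.7, 1.7, 4.4, 4.8
The 3 values of 1.7 occupy positions 1–3 → average rank 2.
Ranks ≤ 2: {2, 2, 2} → 3 values.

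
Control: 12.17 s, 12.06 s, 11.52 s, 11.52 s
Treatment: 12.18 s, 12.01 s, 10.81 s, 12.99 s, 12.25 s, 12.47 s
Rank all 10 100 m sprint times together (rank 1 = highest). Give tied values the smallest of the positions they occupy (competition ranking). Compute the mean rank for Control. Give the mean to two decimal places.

6.75

Sorted (descending): 12.99, 12.47, 12.25, 12.18, 12.17, 12.06, 12.01, 11.52, 11.52, 10.81
The 2 values of 11.52 occupy positions 8–9 → each gets rank 8.
Control values → pooled ranks: 12.17→5, 12.06→6, 11.52→8, 11.52→8
Mean rank = (5 + 6 + 8 + 8) / 4 = 6.75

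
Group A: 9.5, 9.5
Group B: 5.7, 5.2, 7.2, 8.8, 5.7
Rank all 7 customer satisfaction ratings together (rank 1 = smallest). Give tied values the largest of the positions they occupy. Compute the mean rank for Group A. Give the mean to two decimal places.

Sorted (ascending): 5.2, 5.7, 5.7, 7.2, 8.8, 9.5, 9.5
The 2 values of 5.7 occupy positions 2–3 → each gets rank 3.
The 2 values of 9.5 occupy positions 6–7 → each gets rank 7.
Group A values → pooled ranks: 9.5→7, 9.5→7
Mean rank = (7 + 7) / 2 = 7.00

7.00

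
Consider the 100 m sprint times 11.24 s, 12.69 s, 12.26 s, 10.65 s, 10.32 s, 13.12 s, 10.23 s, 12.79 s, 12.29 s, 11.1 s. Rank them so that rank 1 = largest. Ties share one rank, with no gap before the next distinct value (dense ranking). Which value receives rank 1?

Sorted (descending): 13.12, 12.79, 12.69, 12.29, 12.26, 11.24, 11.1, 10.65, 10.32, 10.23
No ties — each value takes its position as its rank.
Rank 1 → value 13.12.

13.12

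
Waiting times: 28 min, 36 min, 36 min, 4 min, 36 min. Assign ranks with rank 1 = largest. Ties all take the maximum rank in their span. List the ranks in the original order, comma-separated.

Sorted (descending): 36, 36, 36, 28, 4
The 3 values of 36 occupy positions 1–3 → each gets rank 3.

4, 3, 3, 5, 3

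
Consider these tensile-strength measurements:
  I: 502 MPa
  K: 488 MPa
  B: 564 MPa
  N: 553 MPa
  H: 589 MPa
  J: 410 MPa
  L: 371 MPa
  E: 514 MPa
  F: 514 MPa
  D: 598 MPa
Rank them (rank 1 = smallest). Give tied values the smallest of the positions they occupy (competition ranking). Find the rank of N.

Sorted (ascending): 371, 410, 488, 502, 514, 514, 553, 564, 589, 598
The 2 values of 514 occupy positions 5–6 → each gets rank 5.
N has value 553 MPa → rank 7.

7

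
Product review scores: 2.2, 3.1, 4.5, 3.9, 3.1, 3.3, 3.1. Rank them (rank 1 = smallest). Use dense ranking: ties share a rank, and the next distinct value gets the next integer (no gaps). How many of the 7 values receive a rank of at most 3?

5

Sorted (ascending): 2.2, 3.1, 3.1, 3.1, 3.3, 3.9, 4.5
The 3 values of 3.1 share dense rank 2.
Remaining distinct values take the next consecutive integers.
Ranks ≤ 3: {1, 2, 2, 2, 3} → 5 values.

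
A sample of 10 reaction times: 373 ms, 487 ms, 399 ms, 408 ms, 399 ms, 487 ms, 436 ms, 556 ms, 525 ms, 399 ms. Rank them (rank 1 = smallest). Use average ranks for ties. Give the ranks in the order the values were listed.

1, 7.5, 3, 5, 3, 7.5, 6, 10, 9, 3

Sorted (ascending): 373, 399, 399, 399, 408, 436, 487, 487, 525, 556
The 3 values of 399 occupy positions 2–4 → average rank 3.
The 2 values of 487 occupy positions 7–8 → average rank (7+8)/2 = 7.5.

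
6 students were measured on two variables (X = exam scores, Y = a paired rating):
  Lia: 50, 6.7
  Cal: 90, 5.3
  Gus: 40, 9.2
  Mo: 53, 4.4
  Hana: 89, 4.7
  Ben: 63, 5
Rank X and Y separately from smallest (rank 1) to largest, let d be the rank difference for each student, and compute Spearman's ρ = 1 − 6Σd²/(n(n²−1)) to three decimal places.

Ranks of variable 1: 2, 6, 1, 3, 5, 4
Ranks of variable 2: 5, 4, 6, 1, 2, 3
d = r₁ − r₂: -3, 2, -5, 2, 3, 1
d²: 9, 4, 25, 4, 9, 1; Σd² = 52
ρ = 1 − 6·52/(6·35) = 1 − 312/210 = -0.486

-0.486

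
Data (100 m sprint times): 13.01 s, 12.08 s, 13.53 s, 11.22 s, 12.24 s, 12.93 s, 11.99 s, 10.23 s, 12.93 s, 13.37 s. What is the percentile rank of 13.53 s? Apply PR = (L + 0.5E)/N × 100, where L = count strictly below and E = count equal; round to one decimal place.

95.0

N = 10.
Strictly below 13.53: 9. Equal to 13.53: 1.
PR = (9 + 0.5·1)/10 × 100 = 95.0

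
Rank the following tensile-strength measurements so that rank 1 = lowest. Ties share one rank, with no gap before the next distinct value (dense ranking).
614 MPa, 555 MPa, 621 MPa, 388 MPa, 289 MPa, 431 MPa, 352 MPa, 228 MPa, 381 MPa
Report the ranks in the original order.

Sorted (ascending): 228, 289, 352, 381, 388, 431, 555, 614, 621
No ties — each value takes its position as its rank.

8, 7, 9, 5, 2, 6, 3, 1, 4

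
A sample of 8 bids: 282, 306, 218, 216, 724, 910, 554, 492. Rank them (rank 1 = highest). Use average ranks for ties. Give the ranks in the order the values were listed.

Sorted (descending): 910, 724, 554, 492, 306, 282, 218, 216
No ties — each value takes its position as its rank.

6, 5, 7, 8, 2, 1, 3, 4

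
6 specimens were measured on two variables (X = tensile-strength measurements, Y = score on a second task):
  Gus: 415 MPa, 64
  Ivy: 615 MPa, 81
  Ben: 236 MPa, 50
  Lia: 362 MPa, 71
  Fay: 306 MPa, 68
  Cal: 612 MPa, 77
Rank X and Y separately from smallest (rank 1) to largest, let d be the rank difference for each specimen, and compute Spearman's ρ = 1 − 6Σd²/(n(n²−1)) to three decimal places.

0.829

Ranks of variable 1: 4, 6, 1, 3, 2, 5
Ranks of variable 2: 2, 6, 1, 4, 3, 5
d = r₁ − r₂: 2, 0, 0, -1, -1, 0
d²: 4, 0, 0, 1, 1, 0; Σd² = 6
ρ = 1 − 6·6/(6·35) = 1 − 36/210 = 0.829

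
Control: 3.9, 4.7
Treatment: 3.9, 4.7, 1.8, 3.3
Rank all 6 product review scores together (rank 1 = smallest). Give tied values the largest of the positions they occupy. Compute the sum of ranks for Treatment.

Sorted (ascending): 1.8, 3.3, 3.9, 3.9, 4.7, 4.7
The 2 values of 3.9 occupy positions 3–4 → each gets rank 4.
The 2 values of 4.7 occupy positions 5–6 → each gets rank 6.
Treatment values → pooled ranks: 3.9→4, 4.7→6, 1.8→1, 3.3→2
Rank sum = 4 + 6 + 1 + 2 = 13

13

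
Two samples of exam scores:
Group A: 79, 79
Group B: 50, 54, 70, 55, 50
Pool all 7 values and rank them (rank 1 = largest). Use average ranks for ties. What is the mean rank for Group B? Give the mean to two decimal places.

5.00

Sorted (descending): 79, 79, 70, 55, 54, 50, 50
The 2 values of 79 occupy positions 1–2 → average rank (1+2)/2 = 1.5.
The 2 values of 50 occupy positions 6–7 → average rank (6+7)/2 = 6.5.
Group B values → pooled ranks: 50→6.5, 54→5, 70→3, 55→4, 50→6.5
Mean rank = (6.5 + 5 + 3 + 4 + 6.5) / 5 = 5.00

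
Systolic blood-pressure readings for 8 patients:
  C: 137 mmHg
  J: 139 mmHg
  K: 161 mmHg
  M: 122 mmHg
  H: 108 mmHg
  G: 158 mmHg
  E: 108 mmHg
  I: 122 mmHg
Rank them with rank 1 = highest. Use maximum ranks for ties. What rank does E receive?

Sorted (descending): 161, 158, 139, 137, 122, 122, 108, 108
The 2 values of 122 occupy positions 5–6 → each gets rank 6.
The 2 values of 108 occupy positions 7–8 → each gets rank 8.
E has value 108 mmHg → rank 8.

8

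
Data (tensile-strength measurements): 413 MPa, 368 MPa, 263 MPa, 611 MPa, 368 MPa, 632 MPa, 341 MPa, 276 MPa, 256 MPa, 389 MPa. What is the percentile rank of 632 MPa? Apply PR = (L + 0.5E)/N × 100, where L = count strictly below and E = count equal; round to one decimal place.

N = 10.
Strictly below 632: 9. Equal to 632: 1.
PR = (9 + 0.5·1)/10 × 100 = 95.0

95.0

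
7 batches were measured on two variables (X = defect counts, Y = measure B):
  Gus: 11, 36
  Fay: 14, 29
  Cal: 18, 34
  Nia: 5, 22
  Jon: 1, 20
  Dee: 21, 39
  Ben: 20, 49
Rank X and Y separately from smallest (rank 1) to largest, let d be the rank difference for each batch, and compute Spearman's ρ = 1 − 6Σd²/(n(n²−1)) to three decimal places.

0.857

Ranks of variable 1: 3, 4, 5, 2, 1, 7, 6
Ranks of variable 2: 5, 3, 4, 2, 1, 6, 7
d = r₁ − r₂: -2, 1, 1, 0, 0, 1, -1
d²: 4, 1, 1, 0, 0, 1, 1; Σd² = 8
ρ = 1 − 6·8/(7·48) = 1 − 48/336 = 0.857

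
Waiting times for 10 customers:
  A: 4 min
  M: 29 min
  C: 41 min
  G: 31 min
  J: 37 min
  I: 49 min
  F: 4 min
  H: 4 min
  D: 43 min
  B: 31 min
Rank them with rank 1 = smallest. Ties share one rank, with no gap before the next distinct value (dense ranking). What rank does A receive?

1

Sorted (ascending): 4, 4, 4, 29, 31, 31, 37, 41, 43, 49
The 3 values of 4 share dense rank 1.
The 2 values of 31 share dense rank 3.
Remaining distinct values take the next consecutive integers.
A has value 4 min → rank 1.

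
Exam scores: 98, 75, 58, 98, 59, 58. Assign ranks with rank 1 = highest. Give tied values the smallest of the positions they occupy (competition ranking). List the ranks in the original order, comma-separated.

1, 3, 5, 1, 4, 5

Sorted (descending): 98, 98, 75, 59, 58, 58
The 2 values of 98 occupy positions 1–2 → each gets rank 1.
The 2 values of 58 occupy positions 5–6 → each gets rank 5.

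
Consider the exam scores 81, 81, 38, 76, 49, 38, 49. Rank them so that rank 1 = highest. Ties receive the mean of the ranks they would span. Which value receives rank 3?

76

Sorted (descending): 81, 81, 76, 49, 49, 38, 38
The 2 values of 81 occupy positions 1–2 → average rank (1+2)/2 = 1.5.
The 2 values of 49 occupy positions 4–5 → average rank (4+5)/2 = 4.5.
The 2 values of 38 occupy positions 6–7 → average rank (6+7)/2 = 6.5.
Rank 3 → value 76.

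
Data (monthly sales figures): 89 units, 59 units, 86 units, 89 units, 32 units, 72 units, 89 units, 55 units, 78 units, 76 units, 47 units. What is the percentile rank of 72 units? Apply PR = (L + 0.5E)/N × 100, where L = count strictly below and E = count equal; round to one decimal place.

40.9

N = 11.
Strictly below 72: 4. Equal to 72: 1.
PR = (4 + 0.5·1)/11 × 100 = 40.9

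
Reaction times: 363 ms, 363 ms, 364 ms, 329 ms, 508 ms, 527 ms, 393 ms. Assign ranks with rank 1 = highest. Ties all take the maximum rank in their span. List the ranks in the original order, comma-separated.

Sorted (descending): 527, 508, 393, 364, 363, 363, 329
The 2 values of 363 occupy positions 5–6 → each gets rank 6.

6, 6, 4, 7, 2, 1, 3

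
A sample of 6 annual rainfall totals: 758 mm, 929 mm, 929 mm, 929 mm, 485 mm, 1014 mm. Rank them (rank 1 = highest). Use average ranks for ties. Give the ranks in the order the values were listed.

Sorted (descending): 1014, 929, 929, 929, 758, 485
The 3 values of 929 occupy positions 2–4 → average rank 3.

5, 3, 3, 3, 6, 1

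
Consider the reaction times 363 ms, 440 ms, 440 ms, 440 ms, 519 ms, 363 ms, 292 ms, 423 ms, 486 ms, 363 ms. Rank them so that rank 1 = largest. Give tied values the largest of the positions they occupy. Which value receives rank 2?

Sorted (descending): 519, 486, 440, 440, 440, 423, 363, 363, 363, 292
The 3 values of 440 occupy positions 3–5 → each gets rank 5.
The 3 values of 363 occupy positions 7–9 → each gets rank 9.
Rank 2 → value 486.

486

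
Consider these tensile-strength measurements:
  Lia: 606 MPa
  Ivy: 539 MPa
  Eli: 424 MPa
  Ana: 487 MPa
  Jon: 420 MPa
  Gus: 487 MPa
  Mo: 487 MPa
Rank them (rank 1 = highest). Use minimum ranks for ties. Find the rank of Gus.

Sorted (descending): 606, 539, 487, 487, 487, 424, 420
The 3 values of 487 occupy positions 3–5 → each gets rank 3.
Gus has value 487 MPa → rank 3.

3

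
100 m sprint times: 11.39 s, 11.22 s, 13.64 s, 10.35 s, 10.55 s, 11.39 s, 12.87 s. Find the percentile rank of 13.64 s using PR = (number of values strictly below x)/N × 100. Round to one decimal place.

85.7

N = 7.
Strictly below 13.64: 6. Equal to 13.64: 1.
PR = 6/7 × 100 = 85.7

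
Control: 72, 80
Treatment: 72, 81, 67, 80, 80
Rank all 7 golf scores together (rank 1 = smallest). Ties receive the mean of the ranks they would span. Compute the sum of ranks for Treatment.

20.5

Sorted (ascending): 67, 72, 72, 80, 80, 80, 81
The 2 values of 72 occupy positions 2–3 → average rank (2+3)/2 = 2.5.
The 3 values of 80 occupy positions 4–6 → average rank 5.
Treatment values → pooled ranks: 72→2.5, 81→7, 67→1, 80→5, 80→5
Rank sum = 2.5 + 7 + 1 + 5 + 5 = 20.5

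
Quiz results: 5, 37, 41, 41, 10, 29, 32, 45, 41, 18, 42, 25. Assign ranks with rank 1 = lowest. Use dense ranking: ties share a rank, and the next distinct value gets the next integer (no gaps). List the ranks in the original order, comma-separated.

1, 7, 8, 8, 2, 5, 6, 10, 8, 3, 9, 4

Sorted (ascending): 5, 10, 18, 25, 29, 32, 37, 41, 41, 41, 42, 45
The 3 values of 41 share dense rank 8.
Remaining distinct values take the next consecutive integers.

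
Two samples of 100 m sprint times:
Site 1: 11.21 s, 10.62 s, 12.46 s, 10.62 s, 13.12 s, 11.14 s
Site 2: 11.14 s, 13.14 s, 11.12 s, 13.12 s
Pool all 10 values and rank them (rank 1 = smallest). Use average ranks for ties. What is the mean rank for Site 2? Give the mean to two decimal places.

6.50

Sorted (ascending): 10.62, 10.62, 11.12, 11.14, 11.14, 11.21, 12.46, 13.12, 13.12, 13.14
The 2 values of 10.62 occupy positions 1–2 → average rank (1+2)/2 = 1.5.
The 2 values of 11.14 occupy positions 4–5 → average rank (4+5)/2 = 4.5.
The 2 values of 13.12 occupy positions 8–9 → average rank (8+9)/2 = 8.5.
Site 2 values → pooled ranks: 11.14→4.5, 13.14→10, 11.12→3, 13.12→8.5
Mean rank = (4.5 + 10 + 3 + 8.5) / 4 = 6.50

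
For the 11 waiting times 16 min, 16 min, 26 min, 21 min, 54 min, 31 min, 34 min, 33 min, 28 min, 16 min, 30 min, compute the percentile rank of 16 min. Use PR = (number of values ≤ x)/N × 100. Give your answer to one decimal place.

27.3

N = 11.
Strictly below 16: 0. Equal to 16: 3.
PR = 3/11 × 100 = 27.3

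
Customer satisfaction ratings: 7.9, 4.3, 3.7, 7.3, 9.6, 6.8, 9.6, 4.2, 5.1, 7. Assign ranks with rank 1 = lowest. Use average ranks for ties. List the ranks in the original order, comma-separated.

Sorted (ascending): 3.7, 4.2, 4.3, 5.1, 6.8, 7, 7.3, 7.9, 9.6, 9.6
The 2 values of 9.6 occupy positions 9–10 → average rank (9+10)/2 = 9.5.

8, 3, 1, 7, 9.5, 5, 9.5, 2, 4, 6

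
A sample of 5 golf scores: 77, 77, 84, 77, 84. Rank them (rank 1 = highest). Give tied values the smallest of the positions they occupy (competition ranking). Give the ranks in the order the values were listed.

Sorted (descending): 84, 84, 77, 77, 77
The 2 values of 84 occupy positions 1–2 → each gets rank 1.
The 3 values of 77 occupy positions 3–5 → each gets rank 3.

3, 3, 1, 3, 1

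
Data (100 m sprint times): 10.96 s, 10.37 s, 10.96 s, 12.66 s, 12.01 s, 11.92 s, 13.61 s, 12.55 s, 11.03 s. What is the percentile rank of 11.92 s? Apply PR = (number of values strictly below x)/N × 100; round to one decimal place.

N = 9.
Strictly below 11.92: 4. Equal to 11.92: 1.
PR = 4/9 × 100 = 44.4

44.4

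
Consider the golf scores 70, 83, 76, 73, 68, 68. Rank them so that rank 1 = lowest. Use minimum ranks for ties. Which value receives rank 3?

Sorted (ascending): 68, 68, 70, 73, 76, 83
The 2 values of 68 occupy positions 1–2 → each gets rank 1.
Rank 3 → value 70.

70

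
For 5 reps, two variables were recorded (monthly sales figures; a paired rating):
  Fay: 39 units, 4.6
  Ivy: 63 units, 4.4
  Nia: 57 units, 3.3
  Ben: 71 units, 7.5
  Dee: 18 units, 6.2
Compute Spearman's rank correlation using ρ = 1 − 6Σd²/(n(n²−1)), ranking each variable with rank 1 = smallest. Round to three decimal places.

0.100

Ranks of variable 1: 2, 4, 3, 5, 1
Ranks of variable 2: 3, 2, 1, 5, 4
d = r₁ − r₂: -1, 2, 2, 0, -3
d²: 1, 4, 4, 0, 9; Σd² = 18
ρ = 1 − 6·18/(5·24) = 1 − 108/120 = 0.100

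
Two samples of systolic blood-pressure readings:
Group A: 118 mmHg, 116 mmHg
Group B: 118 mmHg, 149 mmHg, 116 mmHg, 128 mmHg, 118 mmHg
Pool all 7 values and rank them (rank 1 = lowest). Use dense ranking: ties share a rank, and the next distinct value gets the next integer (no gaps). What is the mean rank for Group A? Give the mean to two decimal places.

Sorted (ascending): 116, 116, 118, 118, 118, 128, 149
The 2 values of 116 share dense rank 1.
The 3 values of 118 share dense rank 2.
Remaining distinct values take the next consecutive integers.
Group A values → pooled ranks: 118→2, 116→1
Mean rank = (2 + 1) / 2 = 1.50

1.50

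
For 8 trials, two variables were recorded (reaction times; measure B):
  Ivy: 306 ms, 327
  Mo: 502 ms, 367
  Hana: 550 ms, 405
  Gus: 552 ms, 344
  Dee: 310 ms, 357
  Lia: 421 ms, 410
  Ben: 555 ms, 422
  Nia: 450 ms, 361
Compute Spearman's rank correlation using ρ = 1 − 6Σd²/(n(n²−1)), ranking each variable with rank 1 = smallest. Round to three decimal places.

0.500

Ranks of variable 1: 1, 5, 6, 7, 2, 3, 8, 4
Ranks of variable 2: 1, 5, 6, 2, 3, 7, 8, 4
d = r₁ − r₂: 0, 0, 0, 5, -1, -4, 0, 0
d²: 0, 0, 0, 25, 1, 16, 0, 0; Σd² = 42
ρ = 1 − 6·42/(8·63) = 1 − 252/504 = 0.500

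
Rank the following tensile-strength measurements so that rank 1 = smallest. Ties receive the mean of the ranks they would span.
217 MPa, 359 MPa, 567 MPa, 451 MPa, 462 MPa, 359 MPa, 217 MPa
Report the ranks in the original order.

1.5, 3.5, 7, 5, 6, 3.5, 1.5

Sorted (ascending): 217, 217, 359, 359, 451, 462, 567
The 2 values of 217 occupy positions 1–2 → average rank (1+2)/2 = 1.5.
The 2 values of 359 occupy positions 3–4 → average rank (3+4)/2 = 3.5.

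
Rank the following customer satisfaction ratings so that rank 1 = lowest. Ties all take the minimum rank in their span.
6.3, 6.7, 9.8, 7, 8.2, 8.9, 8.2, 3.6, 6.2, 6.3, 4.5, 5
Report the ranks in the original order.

Sorted (ascending): 3.6, 4.5, 5, 6.2, 6.3, 6.3, 6.7, 7, 8.2, 8.2, 8.9, 9.8
The 2 values of 6.3 occupy positions 5–6 → each gets rank 5.
The 2 values of 8.2 occupy positions 9–10 → each gets rank 9.

5, 7, 12, 8, 9, 11, 9, 1, 4, 5, 2, 3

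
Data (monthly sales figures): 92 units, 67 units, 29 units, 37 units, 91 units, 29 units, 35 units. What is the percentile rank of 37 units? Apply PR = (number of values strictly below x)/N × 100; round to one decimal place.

N = 7.
Strictly below 37: 3. Equal to 37: 1.
PR = 3/7 × 100 = 42.9

42.9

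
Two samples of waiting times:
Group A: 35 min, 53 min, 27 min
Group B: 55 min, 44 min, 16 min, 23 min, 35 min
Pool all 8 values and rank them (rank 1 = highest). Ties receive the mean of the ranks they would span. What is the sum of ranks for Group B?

23.5

Sorted (descending): 55, 53, 44, 35, 35, 27, 23, 16
The 2 values of 35 occupy positions 4–5 → average rank (4+5)/2 = 4.5.
Group B values → pooled ranks: 55→1, 44→3, 16→8, 23→7, 35→4.5
Rank sum = 1 + 3 + 8 + 7 + 4.5 = 23.5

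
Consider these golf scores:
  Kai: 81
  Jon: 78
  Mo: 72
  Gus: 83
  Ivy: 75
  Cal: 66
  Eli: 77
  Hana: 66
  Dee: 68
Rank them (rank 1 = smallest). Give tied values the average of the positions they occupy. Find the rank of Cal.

1.5

Sorted (ascending): 66, 66, 68, 72, 75, 77, 78, 81, 83
The 2 values of 66 occupy positions 1–2 → average rank (1+2)/2 = 1.5.
Cal has value 66 → rank 1.5.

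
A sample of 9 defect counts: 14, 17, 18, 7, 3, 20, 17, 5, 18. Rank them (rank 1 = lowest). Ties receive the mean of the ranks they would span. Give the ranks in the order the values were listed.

4, 5.5, 7.5, 3, 1, 9, 5.5, 2, 7.5

Sorted (ascending): 3, 5, 7, 14, 17, 17, 18, 18, 20
The 2 values of 17 occupy positions 5–6 → average rank (5+6)/2 = 5.5.
The 2 values of 18 occupy positions 7–8 → average rank (7+8)/2 = 7.5.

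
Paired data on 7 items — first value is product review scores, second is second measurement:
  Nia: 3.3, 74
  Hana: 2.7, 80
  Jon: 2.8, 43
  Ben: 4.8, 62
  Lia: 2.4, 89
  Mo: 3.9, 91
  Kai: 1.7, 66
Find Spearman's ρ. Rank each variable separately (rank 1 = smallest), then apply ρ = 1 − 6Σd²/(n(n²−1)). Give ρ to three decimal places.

-0.071

Ranks of variable 1: 5, 3, 4, 7, 2, 6, 1
Ranks of variable 2: 4, 5, 1, 2, 6, 7, 3
d = r₁ − r₂: 1, -2, 3, 5, -4, -1, -2
d²: 1, 4, 9, 25, 16, 1, 4; Σd² = 60
ρ = 1 − 6·60/(7·48) = 1 − 360/336 = -0.071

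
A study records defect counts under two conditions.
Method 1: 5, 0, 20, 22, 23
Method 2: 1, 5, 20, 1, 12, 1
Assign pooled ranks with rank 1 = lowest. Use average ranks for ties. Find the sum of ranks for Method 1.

Sorted (ascending): 0, 1, 1, 1, 5, 5, 12, 20, 20, 22, 23
The 3 values of 1 occupy positions 2–4 → average rank 3.
The 2 values of 5 occupy positions 5–6 → average rank (5+6)/2 = 5.5.
The 2 values of 20 occupy positions 8–9 → average rank (8+9)/2 = 8.5.
Method 1 values → pooled ranks: 5→5.5, 0→1, 20→8.5, 22→10, 23→11
Rank sum = 5.5 + 1 + 8.5 + 10 + 11 = 36

36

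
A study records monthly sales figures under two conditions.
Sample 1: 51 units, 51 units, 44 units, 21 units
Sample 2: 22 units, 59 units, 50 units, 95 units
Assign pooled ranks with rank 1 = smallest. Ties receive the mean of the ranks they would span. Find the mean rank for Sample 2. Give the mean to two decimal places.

Sorted (ascending): 21, 22, 44, 50, 51, 51, 59, 95
The 2 values of 51 occupy positions 5–6 → average rank (5+6)/2 = 5.5.
Sample 2 values → pooled ranks: 22→2, 59→7, 50→4, 95→8
Mean rank = (2 + 7 + 4 + 8) / 4 = 5.25

5.25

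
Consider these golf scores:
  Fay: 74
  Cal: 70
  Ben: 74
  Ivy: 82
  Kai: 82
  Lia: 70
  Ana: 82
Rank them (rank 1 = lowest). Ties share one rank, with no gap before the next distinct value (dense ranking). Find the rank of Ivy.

3

Sorted (ascending): 70, 70, 74, 74, 82, 82, 82
The 2 values of 70 share dense rank 1.
The 2 values of 74 share dense rank 2.
The 3 values of 82 share dense rank 3.
Ivy has value 82 → rank 3.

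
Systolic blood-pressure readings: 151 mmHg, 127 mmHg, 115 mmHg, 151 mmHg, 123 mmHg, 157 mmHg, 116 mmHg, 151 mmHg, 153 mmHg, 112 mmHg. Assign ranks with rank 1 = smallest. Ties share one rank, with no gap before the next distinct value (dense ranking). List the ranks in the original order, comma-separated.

6, 5, 2, 6, 4, 8, 3, 6, 7, 1

Sorted (ascending): 112, 115, 116, 123, 127, 151, 151, 151, 153, 157
The 3 values of 151 share dense rank 6.
Remaining distinct values take the next consecutive integers.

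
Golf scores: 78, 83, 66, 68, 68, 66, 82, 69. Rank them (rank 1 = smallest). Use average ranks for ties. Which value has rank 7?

Sorted (ascending): 66, 66, 68, 68, 69, 78, 82, 83
The 2 values of 66 occupy positions 1–2 → average rank (1+2)/2 = 1.5.
The 2 values of 68 occupy positions 3–4 → average rank (3+4)/2 = 3.5.
Rank 7 → value 82.

82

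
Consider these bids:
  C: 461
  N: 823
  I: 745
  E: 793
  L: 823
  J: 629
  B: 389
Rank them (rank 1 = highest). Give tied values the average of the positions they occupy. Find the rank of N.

1.5

Sorted (descending): 823, 823, 793, 745, 629, 461, 389
The 2 values of 823 occupy positions 1–2 → average rank (1+2)/2 = 1.5.
N has value 823 → rank 1.5.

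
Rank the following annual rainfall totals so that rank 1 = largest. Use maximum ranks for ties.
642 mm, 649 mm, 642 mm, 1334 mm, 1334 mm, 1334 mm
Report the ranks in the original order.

6, 4, 6, 3, 3, 3

Sorted (descending): 1334, 1334, 1334, 649, 642, 642
The 3 values of 1334 occupy positions 1–3 → each gets rank 3.
The 2 values of 642 occupy positions 5–6 → each gets rank 6.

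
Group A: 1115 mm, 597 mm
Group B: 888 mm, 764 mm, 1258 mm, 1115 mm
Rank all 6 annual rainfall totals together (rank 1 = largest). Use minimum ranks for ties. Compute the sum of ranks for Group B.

Sorted (descending): 1258, 1115, 1115, 888, 764, 597
The 2 values of 1115 occupy positions 2–3 → each gets rank 2.
Group B values → pooled ranks: 888→4, 764→5, 1258→1, 1115→2
Rank sum = 4 + 5 + 1 + 2 = 12

12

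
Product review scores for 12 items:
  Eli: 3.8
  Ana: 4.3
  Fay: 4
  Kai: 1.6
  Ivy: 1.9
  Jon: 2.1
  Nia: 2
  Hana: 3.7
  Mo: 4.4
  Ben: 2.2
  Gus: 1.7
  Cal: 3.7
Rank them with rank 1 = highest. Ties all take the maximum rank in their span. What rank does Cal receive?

6

Sorted (descending): 4.4, 4.3, 4, 3.8, 3.7, 3.7, 2.2, 2.1, 2, 1.9, 1.7, 1.6
The 2 values of 3.7 occupy positions 5–6 → each gets rank 6.
Cal has value 3.7 → rank 6.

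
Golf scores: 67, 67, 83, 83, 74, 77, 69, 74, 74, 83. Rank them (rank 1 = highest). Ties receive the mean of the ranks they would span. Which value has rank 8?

69

Sorted (descending): 83, 83, 83, 77, 74, 74, 74, 69, 67, 67
The 3 values of 83 occupy positions 1–3 → average rank 2.
The 3 values of 74 occupy positions 5–7 → average rank 6.
The 2 values of 67 occupy positions 9–10 → average rank (9+10)/2 = 9.5.
Rank 8 → value 69.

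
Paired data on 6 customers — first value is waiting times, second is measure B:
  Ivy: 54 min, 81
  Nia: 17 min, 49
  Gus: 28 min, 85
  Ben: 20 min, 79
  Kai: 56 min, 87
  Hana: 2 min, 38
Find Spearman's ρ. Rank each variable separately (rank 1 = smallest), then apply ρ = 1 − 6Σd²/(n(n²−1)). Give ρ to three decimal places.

0.943

Ranks of variable 1: 5, 2, 4, 3, 6, 1
Ranks of variable 2: 4, 2, 5, 3, 6, 1
d = r₁ − r₂: 1, 0, -1, 0, 0, 0
d²: 1, 0, 1, 0, 0, 0; Σd² = 2
ρ = 1 − 6·2/(6·35) = 1 − 12/210 = 0.943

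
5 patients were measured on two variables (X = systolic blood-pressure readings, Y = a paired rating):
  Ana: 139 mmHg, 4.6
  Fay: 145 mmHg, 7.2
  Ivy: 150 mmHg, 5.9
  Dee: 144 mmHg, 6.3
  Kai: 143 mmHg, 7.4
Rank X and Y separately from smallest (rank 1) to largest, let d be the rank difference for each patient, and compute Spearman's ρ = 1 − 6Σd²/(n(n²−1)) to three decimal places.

Ranks of variable 1: 1, 4, 5, 3, 2
Ranks of variable 2: 1, 4, 2, 3, 5
d = r₁ − r₂: 0, 0, 3, 0, -3
d²: 0, 0, 9, 0, 9; Σd² = 18
ρ = 1 − 6·18/(5·24) = 1 − 108/120 = 0.100

0.100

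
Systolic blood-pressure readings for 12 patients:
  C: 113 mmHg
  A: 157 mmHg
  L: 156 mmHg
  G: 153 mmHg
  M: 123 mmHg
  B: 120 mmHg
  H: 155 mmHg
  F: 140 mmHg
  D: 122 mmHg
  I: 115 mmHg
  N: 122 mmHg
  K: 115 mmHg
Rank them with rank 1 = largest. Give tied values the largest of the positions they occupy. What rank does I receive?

Sorted (descending): 157, 156, 155, 153, 140, 123, 122, 122, 120, 115, 115, 113
The 2 values of 122 occupy positions 7–8 → each gets rank 8.
The 2 values of 115 occupy positions 10–11 → each gets rank 11.
I has value 115 mmHg → rank 11.

11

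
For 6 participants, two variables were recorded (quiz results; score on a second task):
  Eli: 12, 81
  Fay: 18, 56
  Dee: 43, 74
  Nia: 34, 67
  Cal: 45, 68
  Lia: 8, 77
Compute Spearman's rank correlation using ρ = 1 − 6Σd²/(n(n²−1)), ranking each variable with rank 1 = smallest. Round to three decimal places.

Ranks of variable 1: 2, 3, 5, 4, 6, 1
Ranks of variable 2: 6, 1, 4, 2, 3, 5
d = r₁ − r₂: -4, 2, 1, 2, 3, -4
d²: 16, 4, 1, 4, 9, 16; Σd² = 50
ρ = 1 − 6·50/(6·35) = 1 − 300/210 = -0.429

-0.429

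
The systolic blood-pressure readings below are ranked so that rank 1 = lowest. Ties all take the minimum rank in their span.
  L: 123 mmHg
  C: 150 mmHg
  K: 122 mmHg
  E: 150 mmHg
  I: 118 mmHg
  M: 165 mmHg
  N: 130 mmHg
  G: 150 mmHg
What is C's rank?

5

Sorted (ascending): 118, 122, 123, 130, 150, 150, 150, 165
The 3 values of 150 occupy positions 5–7 → each gets rank 5.
C has value 150 mmHg → rank 5.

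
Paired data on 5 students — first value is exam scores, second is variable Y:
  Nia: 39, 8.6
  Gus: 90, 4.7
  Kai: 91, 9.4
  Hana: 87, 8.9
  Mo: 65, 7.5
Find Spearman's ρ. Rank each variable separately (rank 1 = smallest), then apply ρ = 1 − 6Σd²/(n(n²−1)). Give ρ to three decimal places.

Ranks of variable 1: 1, 4, 5, 3, 2
Ranks of variable 2: 3, 1, 5, 4, 2
d = r₁ − r₂: -2, 3, 0, -1, 0
d²: 4, 9, 0, 1, 0; Σd² = 14
ρ = 1 − 6·14/(5·24) = 1 − 84/120 = 0.300

0.300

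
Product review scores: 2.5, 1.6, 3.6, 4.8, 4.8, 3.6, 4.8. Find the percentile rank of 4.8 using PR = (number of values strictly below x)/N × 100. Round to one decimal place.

57.1

N = 7.
Strictly below 4.8: 4. Equal to 4.8: 3.
PR = 4/7 × 100 = 57.1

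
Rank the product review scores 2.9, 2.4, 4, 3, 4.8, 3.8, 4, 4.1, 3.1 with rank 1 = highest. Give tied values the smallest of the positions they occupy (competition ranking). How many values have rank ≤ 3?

Sorted (descending): 4.8, 4.1, 4, 4, 3.8, 3.1, 3, 2.9, 2.4
The 2 values of 4 occupy positions 3–4 → each gets rank 3.
Ranks ≤ 3: {1, 2, 3, 3} → 4 values.

4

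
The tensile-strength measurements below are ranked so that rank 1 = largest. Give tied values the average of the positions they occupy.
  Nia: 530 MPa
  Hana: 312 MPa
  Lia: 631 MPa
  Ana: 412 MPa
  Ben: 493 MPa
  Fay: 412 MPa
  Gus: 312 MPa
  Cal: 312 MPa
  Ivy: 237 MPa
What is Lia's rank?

1

Sorted (descending): 631, 530, 493, 412, 412, 312, 312, 312, 237
The 2 values of 412 occupy positions 4–5 → average rank (4+5)/2 = 4.5.
The 3 values of 312 occupy positions 6–8 → average rank 7.
Lia has value 631 MPa → rank 1.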